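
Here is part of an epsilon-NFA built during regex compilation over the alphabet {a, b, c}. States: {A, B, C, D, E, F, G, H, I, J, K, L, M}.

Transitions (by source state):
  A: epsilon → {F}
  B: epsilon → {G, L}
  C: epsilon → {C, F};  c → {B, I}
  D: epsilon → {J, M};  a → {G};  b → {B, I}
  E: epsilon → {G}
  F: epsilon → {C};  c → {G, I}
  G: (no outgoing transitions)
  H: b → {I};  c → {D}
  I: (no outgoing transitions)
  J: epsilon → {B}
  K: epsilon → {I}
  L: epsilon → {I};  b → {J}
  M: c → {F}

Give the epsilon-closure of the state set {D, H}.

Start with {D, H}.
From D via epsilon: add J, M.
From J via epsilon: add B.
From B via epsilon: add G, L.
From L via epsilon: add I.
No new states can be added; the closed set is {B, D, G, H, I, J, L, M}.

{B, D, G, H, I, J, L, M}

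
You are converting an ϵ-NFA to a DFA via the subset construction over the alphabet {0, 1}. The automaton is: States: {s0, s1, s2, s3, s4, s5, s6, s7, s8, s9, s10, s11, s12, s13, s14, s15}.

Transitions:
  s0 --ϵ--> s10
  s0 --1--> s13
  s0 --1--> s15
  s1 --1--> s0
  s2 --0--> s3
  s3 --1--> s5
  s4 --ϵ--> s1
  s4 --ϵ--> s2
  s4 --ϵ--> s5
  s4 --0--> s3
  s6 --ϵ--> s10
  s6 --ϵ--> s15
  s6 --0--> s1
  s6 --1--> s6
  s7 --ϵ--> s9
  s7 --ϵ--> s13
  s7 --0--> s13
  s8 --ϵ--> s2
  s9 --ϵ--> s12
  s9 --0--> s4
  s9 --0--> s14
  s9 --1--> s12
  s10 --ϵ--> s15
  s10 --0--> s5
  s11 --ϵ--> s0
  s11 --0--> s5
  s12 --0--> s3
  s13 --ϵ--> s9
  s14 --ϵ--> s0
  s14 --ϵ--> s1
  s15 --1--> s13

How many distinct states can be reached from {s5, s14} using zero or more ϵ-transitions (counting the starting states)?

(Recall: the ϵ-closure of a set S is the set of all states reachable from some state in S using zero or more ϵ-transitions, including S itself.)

Start with {s5, s14}.
From s14 via ϵ: add s0, s1.
From s0 via ϵ: add s10.
From s10 via ϵ: add s15.
ϵ-closure = {s0, s1, s5, s10, s14, s15}, which has 6 states.

6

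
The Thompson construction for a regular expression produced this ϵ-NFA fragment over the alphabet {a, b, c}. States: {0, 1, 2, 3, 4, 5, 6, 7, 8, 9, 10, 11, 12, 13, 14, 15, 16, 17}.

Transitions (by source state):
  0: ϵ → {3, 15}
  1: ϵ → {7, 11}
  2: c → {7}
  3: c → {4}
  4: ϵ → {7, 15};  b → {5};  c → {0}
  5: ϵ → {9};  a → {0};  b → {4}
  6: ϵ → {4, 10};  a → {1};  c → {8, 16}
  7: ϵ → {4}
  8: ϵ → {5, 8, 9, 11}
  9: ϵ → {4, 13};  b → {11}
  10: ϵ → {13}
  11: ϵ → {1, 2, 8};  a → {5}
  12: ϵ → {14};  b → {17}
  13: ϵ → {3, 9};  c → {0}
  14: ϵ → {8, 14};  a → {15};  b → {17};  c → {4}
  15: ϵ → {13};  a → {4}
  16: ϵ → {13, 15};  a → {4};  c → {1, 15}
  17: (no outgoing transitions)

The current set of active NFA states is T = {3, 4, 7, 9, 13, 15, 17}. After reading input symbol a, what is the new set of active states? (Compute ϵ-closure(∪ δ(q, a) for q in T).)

15 on a → {4}.
No a-transition from 3, 4, 7, 9, 13, 17.
Union after reading a: {4}.
Now take the ϵ-closure:
From 4 via ϵ: add 7, 15.
From 15 via ϵ: add 13.
From 13 via ϵ: add 3, 9.
No new states can be added; the closed set is {3, 4, 7, 9, 13, 15}.

{3, 4, 7, 9, 13, 15}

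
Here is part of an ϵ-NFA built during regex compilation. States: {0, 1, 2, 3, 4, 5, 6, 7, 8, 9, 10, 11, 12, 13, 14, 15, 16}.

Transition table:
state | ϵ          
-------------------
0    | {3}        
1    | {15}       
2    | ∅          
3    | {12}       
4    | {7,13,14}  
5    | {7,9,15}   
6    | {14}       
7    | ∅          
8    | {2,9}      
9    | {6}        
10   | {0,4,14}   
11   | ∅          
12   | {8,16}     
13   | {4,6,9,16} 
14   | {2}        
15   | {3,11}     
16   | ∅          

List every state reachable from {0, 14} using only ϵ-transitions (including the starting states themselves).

Start with {0, 14}.
From 0 via ϵ: add 3.
From 14 via ϵ: add 2.
From 3 via ϵ: add 12.
From 12 via ϵ: add 8, 16.
From 8 via ϵ: add 9.
From 9 via ϵ: add 6.
No new states can be added; the closed set is {0, 2, 3, 6, 8, 9, 12, 14, 16}.

{0, 2, 3, 6, 8, 9, 12, 14, 16}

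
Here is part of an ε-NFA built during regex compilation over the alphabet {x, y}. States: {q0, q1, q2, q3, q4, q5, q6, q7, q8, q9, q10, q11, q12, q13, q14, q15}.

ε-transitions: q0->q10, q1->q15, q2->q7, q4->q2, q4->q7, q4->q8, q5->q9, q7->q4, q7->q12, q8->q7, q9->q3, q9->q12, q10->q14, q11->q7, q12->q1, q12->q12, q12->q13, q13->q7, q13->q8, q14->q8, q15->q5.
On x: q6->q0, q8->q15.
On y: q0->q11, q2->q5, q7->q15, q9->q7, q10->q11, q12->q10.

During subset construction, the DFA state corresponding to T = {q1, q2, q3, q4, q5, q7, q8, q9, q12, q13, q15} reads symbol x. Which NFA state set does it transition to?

{q1, q2, q3, q4, q5, q7, q8, q9, q12, q13, q15}

q8 on x → {q15}.
No x-transition from q1, q2, q3, q4, q5, q7, q9, q12, q13, q15.
Union after reading x: {q15}.
Now take the ε-closure:
From q15 via ε: add q5.
From q5 via ε: add q9.
From q9 via ε: add q3, q12.
From q12 via ε: add q1, q13.
From q13 via ε: add q7, q8.
From q7 via ε: add q4.
From q4 via ε: add q2.
No new states can be added; the closed set is {q1, q2, q3, q4, q5, q7, q8, q9, q12, q13, q15}.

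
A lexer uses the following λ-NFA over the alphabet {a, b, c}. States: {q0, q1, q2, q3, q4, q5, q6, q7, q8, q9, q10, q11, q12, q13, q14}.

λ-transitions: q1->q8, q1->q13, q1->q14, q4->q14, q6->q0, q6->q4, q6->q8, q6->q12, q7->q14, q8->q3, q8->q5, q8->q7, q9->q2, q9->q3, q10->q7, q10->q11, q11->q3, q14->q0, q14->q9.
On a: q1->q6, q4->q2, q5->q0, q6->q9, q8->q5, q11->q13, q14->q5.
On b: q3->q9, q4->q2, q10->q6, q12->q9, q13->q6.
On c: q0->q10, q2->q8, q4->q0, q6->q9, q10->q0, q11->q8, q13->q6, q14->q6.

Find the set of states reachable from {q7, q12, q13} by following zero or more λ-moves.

Start with {q7, q12, q13}.
From q7 via λ: add q14.
From q14 via λ: add q0, q9.
From q9 via λ: add q2, q3.
No new states can be added; the closed set is {q0, q2, q3, q7, q9, q12, q13, q14}.

{q0, q2, q3, q7, q9, q12, q13, q14}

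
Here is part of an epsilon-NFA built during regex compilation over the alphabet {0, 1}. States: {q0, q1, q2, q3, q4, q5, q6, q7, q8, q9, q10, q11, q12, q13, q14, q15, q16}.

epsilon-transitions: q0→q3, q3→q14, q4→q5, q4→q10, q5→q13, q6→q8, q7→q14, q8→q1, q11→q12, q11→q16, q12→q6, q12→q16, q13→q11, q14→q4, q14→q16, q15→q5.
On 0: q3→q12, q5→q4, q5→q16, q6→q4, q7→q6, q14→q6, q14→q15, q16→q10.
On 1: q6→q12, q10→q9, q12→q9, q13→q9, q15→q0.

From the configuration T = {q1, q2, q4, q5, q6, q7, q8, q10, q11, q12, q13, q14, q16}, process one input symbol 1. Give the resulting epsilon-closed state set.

{q1, q6, q8, q9, q12, q16}

q6 on 1 → {q12}.
q10 on 1 → {q9}.
q12 on 1 → {q9}.
q13 on 1 → {q9}.
No 1-transition from q1, q2, q4, q5, q7, q8, q11, q14, q16.
Union after reading 1: {q9, q12}.
Now take the epsilon-closure:
From q12 via epsilon: add q6, q16.
From q6 via epsilon: add q8.
From q8 via epsilon: add q1.
No new states can be added; the closed set is {q1, q6, q8, q9, q12, q16}.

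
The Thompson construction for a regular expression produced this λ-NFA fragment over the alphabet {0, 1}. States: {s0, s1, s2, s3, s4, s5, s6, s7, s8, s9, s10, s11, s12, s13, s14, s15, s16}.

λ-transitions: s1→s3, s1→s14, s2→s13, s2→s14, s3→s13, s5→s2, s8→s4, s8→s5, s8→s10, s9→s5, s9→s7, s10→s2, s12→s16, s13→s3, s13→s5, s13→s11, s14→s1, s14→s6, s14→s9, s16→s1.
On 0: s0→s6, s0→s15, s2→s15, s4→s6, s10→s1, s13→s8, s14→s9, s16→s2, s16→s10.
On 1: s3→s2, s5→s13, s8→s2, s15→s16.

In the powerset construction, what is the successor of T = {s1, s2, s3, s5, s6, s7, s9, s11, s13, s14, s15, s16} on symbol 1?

{s1, s2, s3, s5, s6, s7, s9, s11, s13, s14, s16}

s3 on 1 → {s2}.
s5 on 1 → {s13}.
s15 on 1 → {s16}.
No 1-transition from s1, s2, s6, s7, s9, s11, s13, s14, s16.
Union after reading 1: {s2, s13, s16}.
Now take the λ-closure:
From s2 via λ: add s14.
From s13 via λ: add s3, s5, s11.
From s16 via λ: add s1.
From s14 via λ: add s6, s9.
From s9 via λ: add s7.
No new states can be added; the closed set is {s1, s2, s3, s5, s6, s7, s9, s11, s13, s14, s16}.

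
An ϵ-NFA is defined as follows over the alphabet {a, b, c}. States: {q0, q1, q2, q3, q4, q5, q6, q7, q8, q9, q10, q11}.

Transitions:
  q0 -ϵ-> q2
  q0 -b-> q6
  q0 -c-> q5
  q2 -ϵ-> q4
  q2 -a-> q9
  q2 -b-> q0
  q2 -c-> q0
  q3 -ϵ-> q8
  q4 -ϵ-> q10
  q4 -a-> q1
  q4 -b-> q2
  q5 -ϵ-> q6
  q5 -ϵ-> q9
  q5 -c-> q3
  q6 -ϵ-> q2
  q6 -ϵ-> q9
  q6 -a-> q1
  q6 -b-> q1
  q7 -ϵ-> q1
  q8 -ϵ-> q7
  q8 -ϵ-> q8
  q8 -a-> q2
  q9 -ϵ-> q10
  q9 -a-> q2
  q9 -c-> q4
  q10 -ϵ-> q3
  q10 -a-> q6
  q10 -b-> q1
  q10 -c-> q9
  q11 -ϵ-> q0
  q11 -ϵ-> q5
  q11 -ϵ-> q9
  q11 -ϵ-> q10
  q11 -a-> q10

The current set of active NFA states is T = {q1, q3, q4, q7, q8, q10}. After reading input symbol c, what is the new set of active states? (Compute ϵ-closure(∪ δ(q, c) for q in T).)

q10 on c → {q9}.
No c-transition from q1, q3, q4, q7, q8.
Union after reading c: {q9}.
Now take the ϵ-closure:
From q9 via ϵ: add q10.
From q10 via ϵ: add q3.
From q3 via ϵ: add q8.
From q8 via ϵ: add q7.
From q7 via ϵ: add q1.
No new states can be added; the closed set is {q1, q3, q7, q8, q9, q10}.

{q1, q3, q7, q8, q9, q10}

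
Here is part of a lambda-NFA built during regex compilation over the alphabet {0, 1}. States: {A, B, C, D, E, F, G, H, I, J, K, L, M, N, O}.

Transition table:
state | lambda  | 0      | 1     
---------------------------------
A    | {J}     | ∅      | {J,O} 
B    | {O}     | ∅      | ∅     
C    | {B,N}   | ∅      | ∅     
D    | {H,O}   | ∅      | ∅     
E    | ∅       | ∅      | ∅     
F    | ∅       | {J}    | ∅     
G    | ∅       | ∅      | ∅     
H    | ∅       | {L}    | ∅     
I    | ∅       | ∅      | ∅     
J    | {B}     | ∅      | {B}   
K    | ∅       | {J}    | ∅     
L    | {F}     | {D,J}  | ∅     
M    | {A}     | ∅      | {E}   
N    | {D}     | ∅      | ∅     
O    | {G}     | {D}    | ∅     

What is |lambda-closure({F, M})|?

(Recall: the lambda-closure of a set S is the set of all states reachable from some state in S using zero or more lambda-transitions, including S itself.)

7

Start with {F, M}.
From M via lambda: add A.
From A via lambda: add J.
From J via lambda: add B.
From B via lambda: add O.
From O via lambda: add G.
lambda-closure = {A, B, F, G, J, M, O}, which has 7 states.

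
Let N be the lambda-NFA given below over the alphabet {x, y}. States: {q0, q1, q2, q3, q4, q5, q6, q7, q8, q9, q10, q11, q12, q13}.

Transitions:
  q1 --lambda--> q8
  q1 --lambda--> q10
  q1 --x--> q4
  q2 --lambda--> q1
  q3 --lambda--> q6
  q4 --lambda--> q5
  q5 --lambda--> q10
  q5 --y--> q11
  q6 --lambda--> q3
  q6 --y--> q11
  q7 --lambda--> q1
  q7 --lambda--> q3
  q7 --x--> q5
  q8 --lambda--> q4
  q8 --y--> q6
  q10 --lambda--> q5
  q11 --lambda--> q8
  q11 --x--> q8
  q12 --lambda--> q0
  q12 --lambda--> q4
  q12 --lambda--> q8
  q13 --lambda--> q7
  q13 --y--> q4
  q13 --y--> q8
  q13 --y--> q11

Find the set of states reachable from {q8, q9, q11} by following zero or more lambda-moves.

{q4, q5, q8, q9, q10, q11}

Start with {q8, q9, q11}.
From q8 via lambda: add q4.
From q4 via lambda: add q5.
From q5 via lambda: add q10.
No new states can be added; the closed set is {q4, q5, q8, q9, q10, q11}.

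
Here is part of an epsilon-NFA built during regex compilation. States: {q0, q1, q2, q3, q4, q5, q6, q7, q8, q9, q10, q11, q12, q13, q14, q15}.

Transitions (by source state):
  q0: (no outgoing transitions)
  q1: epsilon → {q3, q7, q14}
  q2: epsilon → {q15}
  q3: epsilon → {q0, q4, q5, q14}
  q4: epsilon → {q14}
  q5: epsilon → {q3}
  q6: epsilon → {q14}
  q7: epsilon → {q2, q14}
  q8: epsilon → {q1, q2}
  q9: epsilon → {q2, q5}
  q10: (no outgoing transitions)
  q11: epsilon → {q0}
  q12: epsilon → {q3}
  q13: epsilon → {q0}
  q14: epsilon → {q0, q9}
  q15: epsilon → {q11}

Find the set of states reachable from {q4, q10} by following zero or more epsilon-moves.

{q0, q2, q3, q4, q5, q9, q10, q11, q14, q15}

Start with {q4, q10}.
From q4 via epsilon: add q14.
From q14 via epsilon: add q0, q9.
From q9 via epsilon: add q2, q5.
From q2 via epsilon: add q15.
From q5 via epsilon: add q3.
From q15 via epsilon: add q11.
No new states can be added; the closed set is {q0, q2, q3, q4, q5, q9, q10, q11, q14, q15}.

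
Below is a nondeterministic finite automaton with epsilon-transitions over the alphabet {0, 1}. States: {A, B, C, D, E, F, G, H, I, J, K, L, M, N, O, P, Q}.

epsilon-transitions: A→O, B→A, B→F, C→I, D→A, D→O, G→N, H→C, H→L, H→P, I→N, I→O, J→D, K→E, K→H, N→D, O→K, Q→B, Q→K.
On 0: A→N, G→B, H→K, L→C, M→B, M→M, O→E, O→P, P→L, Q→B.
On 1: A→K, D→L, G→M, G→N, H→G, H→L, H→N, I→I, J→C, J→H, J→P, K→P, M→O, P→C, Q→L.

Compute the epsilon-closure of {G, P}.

{A, C, D, E, G, H, I, K, L, N, O, P}

Start with {G, P}.
From G via epsilon: add N.
From N via epsilon: add D.
From D via epsilon: add A, O.
From O via epsilon: add K.
From K via epsilon: add E, H.
From H via epsilon: add C, L.
From C via epsilon: add I.
No new states can be added; the closed set is {A, C, D, E, G, H, I, K, L, N, O, P}.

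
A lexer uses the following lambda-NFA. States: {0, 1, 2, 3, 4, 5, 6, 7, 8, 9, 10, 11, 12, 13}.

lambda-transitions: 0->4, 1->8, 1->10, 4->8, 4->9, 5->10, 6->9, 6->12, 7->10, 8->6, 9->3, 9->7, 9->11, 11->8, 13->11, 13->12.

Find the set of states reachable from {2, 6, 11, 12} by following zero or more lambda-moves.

{2, 3, 6, 7, 8, 9, 10, 11, 12}

Start with {2, 6, 11, 12}.
From 6 via lambda: add 9.
From 11 via lambda: add 8.
From 9 via lambda: add 3, 7.
From 7 via lambda: add 10.
No new states can be added; the closed set is {2, 3, 6, 7, 8, 9, 10, 11, 12}.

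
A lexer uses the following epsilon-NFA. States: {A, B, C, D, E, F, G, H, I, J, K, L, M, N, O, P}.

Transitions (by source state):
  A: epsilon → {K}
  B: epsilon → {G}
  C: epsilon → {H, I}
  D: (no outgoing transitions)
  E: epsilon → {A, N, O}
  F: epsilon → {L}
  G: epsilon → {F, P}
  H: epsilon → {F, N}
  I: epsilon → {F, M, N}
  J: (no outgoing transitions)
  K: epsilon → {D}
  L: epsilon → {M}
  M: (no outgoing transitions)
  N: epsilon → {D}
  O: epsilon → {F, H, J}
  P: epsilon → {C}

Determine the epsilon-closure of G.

{C, D, F, G, H, I, L, M, N, P}

Start with {G}.
From G via epsilon: add F, P.
From F via epsilon: add L.
From P via epsilon: add C.
From C via epsilon: add H, I.
From L via epsilon: add M.
From H via epsilon: add N.
From N via epsilon: add D.
No new states can be added; the closed set is {C, D, F, G, H, I, L, M, N, P}.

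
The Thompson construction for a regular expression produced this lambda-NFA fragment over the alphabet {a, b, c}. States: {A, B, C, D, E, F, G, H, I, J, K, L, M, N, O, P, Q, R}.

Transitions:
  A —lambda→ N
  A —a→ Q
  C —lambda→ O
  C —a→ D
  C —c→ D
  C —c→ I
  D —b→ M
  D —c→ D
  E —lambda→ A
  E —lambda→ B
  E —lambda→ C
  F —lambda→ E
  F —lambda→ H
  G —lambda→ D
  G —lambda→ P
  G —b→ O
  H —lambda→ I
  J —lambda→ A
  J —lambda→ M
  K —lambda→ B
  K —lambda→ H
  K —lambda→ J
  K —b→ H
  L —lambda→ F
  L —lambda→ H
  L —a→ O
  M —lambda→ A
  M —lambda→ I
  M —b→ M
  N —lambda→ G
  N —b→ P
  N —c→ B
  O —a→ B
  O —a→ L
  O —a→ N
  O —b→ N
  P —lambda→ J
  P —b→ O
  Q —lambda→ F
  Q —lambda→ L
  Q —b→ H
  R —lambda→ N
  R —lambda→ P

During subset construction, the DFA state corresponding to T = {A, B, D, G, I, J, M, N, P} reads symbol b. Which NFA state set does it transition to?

{A, D, G, I, J, M, N, O, P}

D on b → {M}.
G on b → {O}.
M on b → {M}.
N on b → {P}.
P on b → {O}.
No b-transition from A, B, I, J.
Union after reading b: {M, O, P}.
Now take the lambda-closure:
From M via lambda: add A, I.
From P via lambda: add J.
From A via lambda: add N.
From N via lambda: add G.
From G via lambda: add D.
No new states can be added; the closed set is {A, D, G, I, J, M, N, O, P}.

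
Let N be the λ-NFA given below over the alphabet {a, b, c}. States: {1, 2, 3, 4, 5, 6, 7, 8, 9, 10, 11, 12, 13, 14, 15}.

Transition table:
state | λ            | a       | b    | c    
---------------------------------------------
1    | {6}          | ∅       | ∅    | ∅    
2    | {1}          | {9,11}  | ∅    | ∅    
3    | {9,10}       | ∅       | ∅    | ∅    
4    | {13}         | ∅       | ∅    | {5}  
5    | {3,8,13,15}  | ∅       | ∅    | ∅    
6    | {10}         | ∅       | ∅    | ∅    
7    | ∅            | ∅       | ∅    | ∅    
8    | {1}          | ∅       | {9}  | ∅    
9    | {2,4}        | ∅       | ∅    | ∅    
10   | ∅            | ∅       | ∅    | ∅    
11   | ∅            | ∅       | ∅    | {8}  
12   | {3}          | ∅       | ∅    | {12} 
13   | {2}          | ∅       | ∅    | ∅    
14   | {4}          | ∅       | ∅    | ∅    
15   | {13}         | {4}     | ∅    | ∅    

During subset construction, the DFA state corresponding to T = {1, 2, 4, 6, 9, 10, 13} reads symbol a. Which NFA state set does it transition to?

{1, 2, 4, 6, 9, 10, 11, 13}

2 on a → {9, 11}.
No a-transition from 1, 4, 6, 9, 10, 13.
Union after reading a: {9, 11}.
Now take the λ-closure:
From 9 via λ: add 2, 4.
From 2 via λ: add 1.
From 4 via λ: add 13.
From 1 via λ: add 6.
From 6 via λ: add 10.
No new states can be added; the closed set is {1, 2, 4, 6, 9, 10, 11, 13}.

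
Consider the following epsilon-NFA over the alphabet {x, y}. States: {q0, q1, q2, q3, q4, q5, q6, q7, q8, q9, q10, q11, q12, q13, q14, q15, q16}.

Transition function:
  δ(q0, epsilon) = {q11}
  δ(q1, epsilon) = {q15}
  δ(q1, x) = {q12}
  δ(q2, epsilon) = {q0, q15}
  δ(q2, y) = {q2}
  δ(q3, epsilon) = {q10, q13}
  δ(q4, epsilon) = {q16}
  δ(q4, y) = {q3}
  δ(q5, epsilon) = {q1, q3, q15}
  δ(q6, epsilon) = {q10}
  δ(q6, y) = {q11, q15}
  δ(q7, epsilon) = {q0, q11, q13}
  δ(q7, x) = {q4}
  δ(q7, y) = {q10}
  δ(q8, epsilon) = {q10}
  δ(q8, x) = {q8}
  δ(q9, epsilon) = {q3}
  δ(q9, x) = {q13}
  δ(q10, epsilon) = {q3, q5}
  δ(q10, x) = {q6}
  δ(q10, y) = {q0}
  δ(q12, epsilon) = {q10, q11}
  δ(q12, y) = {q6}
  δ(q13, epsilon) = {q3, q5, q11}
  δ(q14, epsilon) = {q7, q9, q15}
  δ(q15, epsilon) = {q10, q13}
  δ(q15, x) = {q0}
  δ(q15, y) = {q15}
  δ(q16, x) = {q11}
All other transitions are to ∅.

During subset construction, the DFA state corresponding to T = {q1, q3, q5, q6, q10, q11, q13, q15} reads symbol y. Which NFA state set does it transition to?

q6 on y → {q11, q15}.
q10 on y → {q0}.
q15 on y → {q15}.
No y-transition from q1, q3, q5, q11, q13.
Union after reading y: {q0, q11, q15}.
Now take the epsilon-closure:
From q15 via epsilon: add q10, q13.
From q10 via epsilon: add q3, q5.
From q5 via epsilon: add q1.
No new states can be added; the closed set is {q0, q1, q3, q5, q10, q11, q13, q15}.

{q0, q1, q3, q5, q10, q11, q13, q15}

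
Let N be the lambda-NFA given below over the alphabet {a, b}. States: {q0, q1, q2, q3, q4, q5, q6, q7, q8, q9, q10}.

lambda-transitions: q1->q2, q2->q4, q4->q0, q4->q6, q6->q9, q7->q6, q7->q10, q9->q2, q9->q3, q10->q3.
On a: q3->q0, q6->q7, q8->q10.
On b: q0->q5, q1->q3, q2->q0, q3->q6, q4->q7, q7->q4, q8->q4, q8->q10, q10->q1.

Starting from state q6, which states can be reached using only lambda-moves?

Start with {q6}.
From q6 via lambda: add q9.
From q9 via lambda: add q2, q3.
From q2 via lambda: add q4.
From q4 via lambda: add q0.
No new states can be added; the closed set is {q0, q2, q3, q4, q6, q9}.

{q0, q2, q3, q4, q6, q9}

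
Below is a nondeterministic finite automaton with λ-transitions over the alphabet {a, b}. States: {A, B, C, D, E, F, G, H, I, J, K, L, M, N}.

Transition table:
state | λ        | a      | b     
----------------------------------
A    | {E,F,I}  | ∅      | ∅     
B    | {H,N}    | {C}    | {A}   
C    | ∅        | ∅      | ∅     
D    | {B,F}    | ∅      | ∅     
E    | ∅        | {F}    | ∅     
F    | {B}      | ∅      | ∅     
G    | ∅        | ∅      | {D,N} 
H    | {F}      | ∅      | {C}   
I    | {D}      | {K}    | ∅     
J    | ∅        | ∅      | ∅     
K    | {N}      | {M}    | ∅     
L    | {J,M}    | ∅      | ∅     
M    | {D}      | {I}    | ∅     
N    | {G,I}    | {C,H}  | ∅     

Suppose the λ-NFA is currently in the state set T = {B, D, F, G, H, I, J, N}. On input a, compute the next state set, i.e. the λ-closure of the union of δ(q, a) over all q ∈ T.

{B, C, D, F, G, H, I, K, N}

B on a → {C}.
I on a → {K}.
N on a → {C, H}.
No a-transition from D, F, G, H, J.
Union after reading a: {C, H, K}.
Now take the λ-closure:
From H via λ: add F.
From K via λ: add N.
From F via λ: add B.
From N via λ: add G, I.
From I via λ: add D.
No new states can be added; the closed set is {B, C, D, F, G, H, I, K, N}.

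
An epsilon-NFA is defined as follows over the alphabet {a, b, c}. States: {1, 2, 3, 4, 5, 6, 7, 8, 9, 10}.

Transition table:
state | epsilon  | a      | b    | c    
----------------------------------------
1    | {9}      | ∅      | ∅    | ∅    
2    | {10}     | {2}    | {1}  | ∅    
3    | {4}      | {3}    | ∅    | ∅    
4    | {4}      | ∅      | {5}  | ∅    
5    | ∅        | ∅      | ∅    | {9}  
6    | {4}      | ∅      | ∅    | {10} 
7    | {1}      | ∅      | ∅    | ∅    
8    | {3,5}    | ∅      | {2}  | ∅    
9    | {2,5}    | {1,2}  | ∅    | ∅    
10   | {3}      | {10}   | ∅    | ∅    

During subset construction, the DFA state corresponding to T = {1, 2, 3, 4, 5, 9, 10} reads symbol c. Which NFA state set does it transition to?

5 on c → {9}.
No c-transition from 1, 2, 3, 4, 9, 10.
Union after reading c: {9}.
Now take the epsilon-closure:
From 9 via epsilon: add 2, 5.
From 2 via epsilon: add 10.
From 10 via epsilon: add 3.
From 3 via epsilon: add 4.
No new states can be added; the closed set is {2, 3, 4, 5, 9, 10}.

{2, 3, 4, 5, 9, 10}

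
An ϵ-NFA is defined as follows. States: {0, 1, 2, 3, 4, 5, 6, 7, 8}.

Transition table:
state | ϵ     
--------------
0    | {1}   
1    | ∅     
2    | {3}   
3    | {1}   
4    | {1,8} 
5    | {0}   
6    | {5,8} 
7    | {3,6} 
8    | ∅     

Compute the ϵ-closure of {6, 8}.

{0, 1, 5, 6, 8}

Start with {6, 8}.
From 6 via ϵ: add 5.
From 5 via ϵ: add 0.
From 0 via ϵ: add 1.
No new states can be added; the closed set is {0, 1, 5, 6, 8}.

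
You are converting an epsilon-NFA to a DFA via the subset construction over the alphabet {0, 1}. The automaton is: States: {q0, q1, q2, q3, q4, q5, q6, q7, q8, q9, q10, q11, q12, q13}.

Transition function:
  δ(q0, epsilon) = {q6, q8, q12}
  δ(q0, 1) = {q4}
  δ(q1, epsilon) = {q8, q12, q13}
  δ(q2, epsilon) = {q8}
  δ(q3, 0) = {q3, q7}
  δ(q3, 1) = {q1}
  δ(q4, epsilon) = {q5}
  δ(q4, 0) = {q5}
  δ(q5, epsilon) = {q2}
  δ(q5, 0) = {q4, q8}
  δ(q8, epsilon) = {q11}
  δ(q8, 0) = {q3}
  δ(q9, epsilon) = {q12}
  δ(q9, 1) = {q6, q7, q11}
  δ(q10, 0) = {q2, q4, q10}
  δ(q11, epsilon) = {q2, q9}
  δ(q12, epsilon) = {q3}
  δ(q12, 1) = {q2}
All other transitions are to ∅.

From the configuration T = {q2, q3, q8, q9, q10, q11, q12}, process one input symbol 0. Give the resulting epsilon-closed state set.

{q2, q3, q4, q5, q7, q8, q9, q10, q11, q12}

q3 on 0 → {q3, q7}.
q8 on 0 → {q3}.
q10 on 0 → {q2, q4, q10}.
No 0-transition from q2, q9, q11, q12.
Union after reading 0: {q2, q3, q4, q7, q10}.
Now take the epsilon-closure:
From q2 via epsilon: add q8.
From q4 via epsilon: add q5.
From q8 via epsilon: add q11.
From q11 via epsilon: add q9.
From q9 via epsilon: add q12.
No new states can be added; the closed set is {q2, q3, q4, q5, q7, q8, q9, q10, q11, q12}.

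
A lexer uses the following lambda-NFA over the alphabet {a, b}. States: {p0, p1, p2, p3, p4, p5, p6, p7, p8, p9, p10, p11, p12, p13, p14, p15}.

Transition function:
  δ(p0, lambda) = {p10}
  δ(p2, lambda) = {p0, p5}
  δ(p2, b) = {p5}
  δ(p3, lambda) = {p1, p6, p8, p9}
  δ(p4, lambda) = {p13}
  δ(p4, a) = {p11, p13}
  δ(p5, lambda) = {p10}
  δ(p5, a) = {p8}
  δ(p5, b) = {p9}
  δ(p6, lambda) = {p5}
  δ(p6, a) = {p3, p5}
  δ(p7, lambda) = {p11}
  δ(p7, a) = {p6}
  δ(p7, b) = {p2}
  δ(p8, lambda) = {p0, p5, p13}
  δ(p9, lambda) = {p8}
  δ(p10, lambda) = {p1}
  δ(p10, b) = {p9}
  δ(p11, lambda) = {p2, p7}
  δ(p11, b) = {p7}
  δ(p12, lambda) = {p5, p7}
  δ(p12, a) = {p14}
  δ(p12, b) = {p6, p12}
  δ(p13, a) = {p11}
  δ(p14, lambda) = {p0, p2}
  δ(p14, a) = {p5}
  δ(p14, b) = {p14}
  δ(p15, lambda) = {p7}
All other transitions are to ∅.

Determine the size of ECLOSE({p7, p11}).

Start with {p7, p11}.
From p11 via lambda: add p2.
From p2 via lambda: add p0, p5.
From p0 via lambda: add p10.
From p10 via lambda: add p1.
lambda-closure = {p0, p1, p2, p5, p7, p10, p11}, which has 7 states.

7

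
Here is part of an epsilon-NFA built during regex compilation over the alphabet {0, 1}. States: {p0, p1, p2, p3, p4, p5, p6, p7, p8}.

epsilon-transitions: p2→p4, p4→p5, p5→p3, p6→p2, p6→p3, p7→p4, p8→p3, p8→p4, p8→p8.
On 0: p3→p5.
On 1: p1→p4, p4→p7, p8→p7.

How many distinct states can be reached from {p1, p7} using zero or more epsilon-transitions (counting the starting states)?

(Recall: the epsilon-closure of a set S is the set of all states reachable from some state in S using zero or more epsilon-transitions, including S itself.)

Start with {p1, p7}.
From p7 via epsilon: add p4.
From p4 via epsilon: add p5.
From p5 via epsilon: add p3.
epsilon-closure = {p1, p3, p4, p5, p7}, which has 5 states.

5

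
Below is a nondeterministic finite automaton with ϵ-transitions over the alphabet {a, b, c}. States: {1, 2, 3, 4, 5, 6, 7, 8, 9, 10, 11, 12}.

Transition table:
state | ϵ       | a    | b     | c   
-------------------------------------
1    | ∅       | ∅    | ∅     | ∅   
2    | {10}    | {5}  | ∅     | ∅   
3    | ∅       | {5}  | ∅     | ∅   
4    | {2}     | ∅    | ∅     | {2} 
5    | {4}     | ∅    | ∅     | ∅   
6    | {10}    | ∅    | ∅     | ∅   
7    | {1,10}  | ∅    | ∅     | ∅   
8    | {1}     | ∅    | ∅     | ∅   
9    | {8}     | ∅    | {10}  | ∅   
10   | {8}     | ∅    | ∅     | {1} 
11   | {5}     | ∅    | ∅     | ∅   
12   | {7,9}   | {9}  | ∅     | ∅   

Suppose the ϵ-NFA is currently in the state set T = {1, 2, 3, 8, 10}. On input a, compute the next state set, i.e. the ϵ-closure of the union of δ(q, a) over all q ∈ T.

2 on a → {5}.
3 on a → {5}.
No a-transition from 1, 8, 10.
Union after reading a: {5}.
Now take the ϵ-closure:
From 5 via ϵ: add 4.
From 4 via ϵ: add 2.
From 2 via ϵ: add 10.
From 10 via ϵ: add 8.
From 8 via ϵ: add 1.
No new states can be added; the closed set is {1, 2, 4, 5, 8, 10}.

{1, 2, 4, 5, 8, 10}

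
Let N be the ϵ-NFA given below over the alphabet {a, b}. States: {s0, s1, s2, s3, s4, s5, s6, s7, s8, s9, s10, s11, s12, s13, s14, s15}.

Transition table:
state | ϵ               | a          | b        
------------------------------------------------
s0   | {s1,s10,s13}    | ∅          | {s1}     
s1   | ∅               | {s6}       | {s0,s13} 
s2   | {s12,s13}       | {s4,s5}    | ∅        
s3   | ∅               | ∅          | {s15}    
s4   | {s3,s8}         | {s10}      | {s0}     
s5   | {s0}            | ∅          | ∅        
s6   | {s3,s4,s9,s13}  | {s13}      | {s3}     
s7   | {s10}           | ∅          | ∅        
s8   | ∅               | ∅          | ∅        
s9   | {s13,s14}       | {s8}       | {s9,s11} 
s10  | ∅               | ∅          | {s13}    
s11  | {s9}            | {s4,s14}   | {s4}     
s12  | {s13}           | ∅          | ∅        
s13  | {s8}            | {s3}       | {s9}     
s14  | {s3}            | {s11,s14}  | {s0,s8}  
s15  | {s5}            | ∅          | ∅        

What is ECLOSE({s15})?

{s0, s1, s5, s8, s10, s13, s15}

Start with {s15}.
From s15 via ϵ: add s5.
From s5 via ϵ: add s0.
From s0 via ϵ: add s1, s10, s13.
From s13 via ϵ: add s8.
No new states can be added; the closed set is {s0, s1, s5, s8, s10, s13, s15}.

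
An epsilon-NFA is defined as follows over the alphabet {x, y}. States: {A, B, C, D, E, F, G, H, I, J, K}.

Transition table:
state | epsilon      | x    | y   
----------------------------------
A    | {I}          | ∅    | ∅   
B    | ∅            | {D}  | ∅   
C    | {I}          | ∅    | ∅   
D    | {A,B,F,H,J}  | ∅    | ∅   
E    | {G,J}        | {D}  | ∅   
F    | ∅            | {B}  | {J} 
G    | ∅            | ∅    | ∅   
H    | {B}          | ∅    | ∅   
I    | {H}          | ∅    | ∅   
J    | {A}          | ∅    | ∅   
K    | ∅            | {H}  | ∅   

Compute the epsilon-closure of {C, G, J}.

{A, B, C, G, H, I, J}

Start with {C, G, J}.
From C via epsilon: add I.
From J via epsilon: add A.
From I via epsilon: add H.
From H via epsilon: add B.
No new states can be added; the closed set is {A, B, C, G, H, I, J}.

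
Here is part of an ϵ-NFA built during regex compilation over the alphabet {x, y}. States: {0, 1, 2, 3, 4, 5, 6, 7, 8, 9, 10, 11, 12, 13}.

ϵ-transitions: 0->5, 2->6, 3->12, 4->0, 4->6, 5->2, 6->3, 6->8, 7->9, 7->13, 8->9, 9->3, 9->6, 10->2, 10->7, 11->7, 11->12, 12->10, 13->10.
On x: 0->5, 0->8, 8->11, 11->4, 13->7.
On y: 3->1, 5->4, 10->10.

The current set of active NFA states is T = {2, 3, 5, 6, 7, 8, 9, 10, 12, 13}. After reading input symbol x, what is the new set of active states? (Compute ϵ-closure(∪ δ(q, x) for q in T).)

8 on x → {11}.
13 on x → {7}.
No x-transition from 2, 3, 5, 6, 7, 9, 10, 12.
Union after reading x: {7, 11}.
Now take the ϵ-closure:
From 7 via ϵ: add 9, 13.
From 11 via ϵ: add 12.
From 9 via ϵ: add 3, 6.
From 12 via ϵ: add 10.
From 6 via ϵ: add 8.
From 10 via ϵ: add 2.
No new states can be added; the closed set is {2, 3, 6, 7, 8, 9, 10, 11, 12, 13}.

{2, 3, 6, 7, 8, 9, 10, 11, 12, 13}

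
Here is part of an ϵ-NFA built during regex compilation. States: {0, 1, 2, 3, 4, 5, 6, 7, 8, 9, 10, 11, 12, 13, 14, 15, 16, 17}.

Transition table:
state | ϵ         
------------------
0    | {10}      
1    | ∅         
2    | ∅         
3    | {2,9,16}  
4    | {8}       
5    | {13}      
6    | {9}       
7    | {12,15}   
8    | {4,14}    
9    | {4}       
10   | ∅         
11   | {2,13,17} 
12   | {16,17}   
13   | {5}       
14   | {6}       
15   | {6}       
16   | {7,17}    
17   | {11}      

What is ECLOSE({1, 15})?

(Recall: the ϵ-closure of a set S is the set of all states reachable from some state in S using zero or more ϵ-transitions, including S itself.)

Start with {1, 15}.
From 15 via ϵ: add 6.
From 6 via ϵ: add 9.
From 9 via ϵ: add 4.
From 4 via ϵ: add 8.
From 8 via ϵ: add 14.
No new states can be added; the closed set is {1, 4, 6, 8, 9, 14, 15}.

{1, 4, 6, 8, 9, 14, 15}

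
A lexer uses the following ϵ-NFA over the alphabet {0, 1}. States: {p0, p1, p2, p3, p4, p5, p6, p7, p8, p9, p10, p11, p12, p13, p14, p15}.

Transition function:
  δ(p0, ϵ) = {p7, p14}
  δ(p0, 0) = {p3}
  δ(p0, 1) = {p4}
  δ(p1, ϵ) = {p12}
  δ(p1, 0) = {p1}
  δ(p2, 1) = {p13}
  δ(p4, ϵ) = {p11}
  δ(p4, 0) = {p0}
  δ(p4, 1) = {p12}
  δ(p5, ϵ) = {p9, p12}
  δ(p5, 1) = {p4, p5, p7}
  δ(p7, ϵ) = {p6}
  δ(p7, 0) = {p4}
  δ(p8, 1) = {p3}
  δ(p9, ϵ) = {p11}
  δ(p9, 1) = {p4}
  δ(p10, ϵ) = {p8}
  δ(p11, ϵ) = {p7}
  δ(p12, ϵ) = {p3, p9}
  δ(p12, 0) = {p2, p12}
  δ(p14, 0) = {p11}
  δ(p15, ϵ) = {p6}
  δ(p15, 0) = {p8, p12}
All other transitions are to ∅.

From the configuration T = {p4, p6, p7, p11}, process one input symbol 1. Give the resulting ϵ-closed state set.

{p3, p6, p7, p9, p11, p12}

p4 on 1 → {p12}.
No 1-transition from p6, p7, p11.
Union after reading 1: {p12}.
Now take the ϵ-closure:
From p12 via ϵ: add p3, p9.
From p9 via ϵ: add p11.
From p11 via ϵ: add p7.
From p7 via ϵ: add p6.
No new states can be added; the closed set is {p3, p6, p7, p9, p11, p12}.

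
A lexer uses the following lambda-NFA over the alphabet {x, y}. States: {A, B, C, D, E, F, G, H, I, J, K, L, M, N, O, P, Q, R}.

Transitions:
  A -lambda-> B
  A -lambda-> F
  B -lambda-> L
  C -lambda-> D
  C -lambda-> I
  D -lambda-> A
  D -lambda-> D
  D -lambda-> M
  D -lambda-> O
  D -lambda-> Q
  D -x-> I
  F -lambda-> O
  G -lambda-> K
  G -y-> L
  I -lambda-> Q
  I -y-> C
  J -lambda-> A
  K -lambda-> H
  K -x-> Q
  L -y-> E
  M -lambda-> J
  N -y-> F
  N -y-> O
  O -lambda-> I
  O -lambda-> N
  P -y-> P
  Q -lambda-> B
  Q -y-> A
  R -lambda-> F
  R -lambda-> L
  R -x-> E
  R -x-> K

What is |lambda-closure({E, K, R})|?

11

Start with {E, K, R}.
From K via lambda: add H.
From R via lambda: add F, L.
From F via lambda: add O.
From O via lambda: add I, N.
From I via lambda: add Q.
From Q via lambda: add B.
lambda-closure = {B, E, F, H, I, K, L, N, O, Q, R}, which has 11 states.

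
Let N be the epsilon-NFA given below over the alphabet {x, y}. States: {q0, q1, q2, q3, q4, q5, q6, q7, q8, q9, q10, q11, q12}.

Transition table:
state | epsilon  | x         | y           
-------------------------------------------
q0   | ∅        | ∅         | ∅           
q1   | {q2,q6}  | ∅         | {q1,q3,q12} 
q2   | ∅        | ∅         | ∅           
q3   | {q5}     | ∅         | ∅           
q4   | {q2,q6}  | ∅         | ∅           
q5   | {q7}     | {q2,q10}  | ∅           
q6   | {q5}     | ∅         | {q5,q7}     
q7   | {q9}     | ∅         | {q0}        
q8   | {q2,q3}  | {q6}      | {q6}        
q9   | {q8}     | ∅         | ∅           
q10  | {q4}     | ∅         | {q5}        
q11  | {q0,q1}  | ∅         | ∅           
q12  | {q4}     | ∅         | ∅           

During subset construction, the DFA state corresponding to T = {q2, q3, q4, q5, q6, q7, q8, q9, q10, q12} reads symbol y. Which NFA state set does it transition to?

{q0, q2, q3, q5, q6, q7, q8, q9}

q6 on y → {q5, q7}.
q7 on y → {q0}.
q8 on y → {q6}.
q10 on y → {q5}.
No y-transition from q2, q3, q4, q5, q9, q12.
Union after reading y: {q0, q5, q6, q7}.
Now take the epsilon-closure:
From q7 via epsilon: add q9.
From q9 via epsilon: add q8.
From q8 via epsilon: add q2, q3.
No new states can be added; the closed set is {q0, q2, q3, q5, q6, q7, q8, q9}.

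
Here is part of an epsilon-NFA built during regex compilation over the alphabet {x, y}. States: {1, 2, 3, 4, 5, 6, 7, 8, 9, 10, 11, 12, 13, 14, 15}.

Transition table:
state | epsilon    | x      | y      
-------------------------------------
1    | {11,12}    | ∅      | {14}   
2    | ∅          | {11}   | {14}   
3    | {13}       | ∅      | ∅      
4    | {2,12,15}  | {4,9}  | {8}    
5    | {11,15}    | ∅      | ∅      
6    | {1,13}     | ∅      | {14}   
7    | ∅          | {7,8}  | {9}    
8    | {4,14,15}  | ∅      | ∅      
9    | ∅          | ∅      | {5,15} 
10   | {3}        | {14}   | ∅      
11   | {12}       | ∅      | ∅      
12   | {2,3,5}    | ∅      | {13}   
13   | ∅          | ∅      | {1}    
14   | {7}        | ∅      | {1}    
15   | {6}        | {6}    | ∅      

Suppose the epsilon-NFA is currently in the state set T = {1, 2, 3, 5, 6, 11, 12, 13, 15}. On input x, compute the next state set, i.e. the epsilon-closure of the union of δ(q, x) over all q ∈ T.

{1, 2, 3, 5, 6, 11, 12, 13, 15}

2 on x → {11}.
15 on x → {6}.
No x-transition from 1, 3, 5, 6, 11, 12, 13.
Union after reading x: {6, 11}.
Now take the epsilon-closure:
From 6 via epsilon: add 1, 13.
From 11 via epsilon: add 12.
From 12 via epsilon: add 2, 3, 5.
From 5 via epsilon: add 15.
No new states can be added; the closed set is {1, 2, 3, 5, 6, 11, 12, 13, 15}.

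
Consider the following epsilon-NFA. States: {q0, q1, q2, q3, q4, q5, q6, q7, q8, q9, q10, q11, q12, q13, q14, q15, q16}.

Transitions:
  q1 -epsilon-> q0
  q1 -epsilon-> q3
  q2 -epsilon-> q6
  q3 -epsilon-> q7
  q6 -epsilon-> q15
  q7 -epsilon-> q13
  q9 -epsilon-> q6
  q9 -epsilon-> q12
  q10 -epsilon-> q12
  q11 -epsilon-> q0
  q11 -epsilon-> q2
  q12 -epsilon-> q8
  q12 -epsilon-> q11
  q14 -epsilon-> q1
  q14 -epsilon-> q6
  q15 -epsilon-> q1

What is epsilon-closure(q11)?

{q0, q1, q2, q3, q6, q7, q11, q13, q15}

Start with {q11}.
From q11 via epsilon: add q0, q2.
From q2 via epsilon: add q6.
From q6 via epsilon: add q15.
From q15 via epsilon: add q1.
From q1 via epsilon: add q3.
From q3 via epsilon: add q7.
From q7 via epsilon: add q13.
No new states can be added; the closed set is {q0, q1, q2, q3, q6, q7, q11, q13, q15}.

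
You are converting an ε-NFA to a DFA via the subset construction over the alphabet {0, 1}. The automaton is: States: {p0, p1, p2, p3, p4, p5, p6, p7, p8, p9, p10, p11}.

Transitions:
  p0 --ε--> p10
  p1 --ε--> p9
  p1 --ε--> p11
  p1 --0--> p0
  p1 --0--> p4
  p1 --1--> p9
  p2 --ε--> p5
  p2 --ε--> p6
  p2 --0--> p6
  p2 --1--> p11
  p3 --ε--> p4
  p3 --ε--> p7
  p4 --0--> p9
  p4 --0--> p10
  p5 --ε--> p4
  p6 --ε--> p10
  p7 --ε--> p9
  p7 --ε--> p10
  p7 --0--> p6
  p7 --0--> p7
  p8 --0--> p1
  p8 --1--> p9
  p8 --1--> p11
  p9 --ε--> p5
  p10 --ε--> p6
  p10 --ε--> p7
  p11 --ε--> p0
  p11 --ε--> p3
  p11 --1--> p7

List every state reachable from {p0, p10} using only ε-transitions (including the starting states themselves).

Start with {p0, p10}.
From p10 via ε: add p6, p7.
From p7 via ε: add p9.
From p9 via ε: add p5.
From p5 via ε: add p4.
No new states can be added; the closed set is {p0, p4, p5, p6, p7, p9, p10}.

{p0, p4, p5, p6, p7, p9, p10}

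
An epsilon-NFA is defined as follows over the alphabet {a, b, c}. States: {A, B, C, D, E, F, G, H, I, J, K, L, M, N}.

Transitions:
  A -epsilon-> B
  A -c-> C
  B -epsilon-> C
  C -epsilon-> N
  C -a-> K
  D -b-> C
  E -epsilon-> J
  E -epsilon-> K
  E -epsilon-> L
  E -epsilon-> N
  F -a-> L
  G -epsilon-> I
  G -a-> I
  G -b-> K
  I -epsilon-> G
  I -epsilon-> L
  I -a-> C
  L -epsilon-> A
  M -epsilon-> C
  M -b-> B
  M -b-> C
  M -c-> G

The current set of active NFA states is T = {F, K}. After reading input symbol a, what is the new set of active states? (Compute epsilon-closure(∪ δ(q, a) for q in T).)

F on a → {L}.
No a-transition from K.
Union after reading a: {L}.
Now take the epsilon-closure:
From L via epsilon: add A.
From A via epsilon: add B.
From B via epsilon: add C.
From C via epsilon: add N.
No new states can be added; the closed set is {A, B, C, L, N}.

{A, B, C, L, N}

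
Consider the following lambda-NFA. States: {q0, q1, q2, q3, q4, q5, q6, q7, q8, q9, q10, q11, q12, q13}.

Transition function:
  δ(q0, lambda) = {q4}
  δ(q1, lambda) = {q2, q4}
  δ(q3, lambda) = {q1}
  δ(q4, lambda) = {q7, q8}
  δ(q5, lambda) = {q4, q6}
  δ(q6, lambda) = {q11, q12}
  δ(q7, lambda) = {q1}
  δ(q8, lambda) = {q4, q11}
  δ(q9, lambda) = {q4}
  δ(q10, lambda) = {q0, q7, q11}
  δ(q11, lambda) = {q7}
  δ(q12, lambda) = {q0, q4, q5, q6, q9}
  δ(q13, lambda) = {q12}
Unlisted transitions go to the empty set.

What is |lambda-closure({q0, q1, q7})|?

7

Start with {q0, q1, q7}.
From q0 via lambda: add q4.
From q1 via lambda: add q2.
From q4 via lambda: add q8.
From q8 via lambda: add q11.
lambda-closure = {q0, q1, q2, q4, q7, q8, q11}, which has 7 states.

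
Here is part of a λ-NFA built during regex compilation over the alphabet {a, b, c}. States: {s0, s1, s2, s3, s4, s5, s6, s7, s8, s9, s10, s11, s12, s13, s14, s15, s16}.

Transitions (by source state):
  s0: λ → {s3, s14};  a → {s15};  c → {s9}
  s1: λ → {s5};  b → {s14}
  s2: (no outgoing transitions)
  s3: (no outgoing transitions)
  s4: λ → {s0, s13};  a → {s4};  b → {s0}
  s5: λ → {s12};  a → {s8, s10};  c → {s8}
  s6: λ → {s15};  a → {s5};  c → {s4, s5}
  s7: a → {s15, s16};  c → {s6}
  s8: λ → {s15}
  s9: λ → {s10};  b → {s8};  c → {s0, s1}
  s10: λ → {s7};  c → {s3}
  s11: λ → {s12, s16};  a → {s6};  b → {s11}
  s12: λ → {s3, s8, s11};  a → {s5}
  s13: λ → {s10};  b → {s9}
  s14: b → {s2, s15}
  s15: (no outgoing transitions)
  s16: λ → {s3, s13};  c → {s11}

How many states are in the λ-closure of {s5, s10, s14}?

Start with {s5, s10, s14}.
From s5 via λ: add s12.
From s10 via λ: add s7.
From s12 via λ: add s3, s8, s11.
From s8 via λ: add s15.
From s11 via λ: add s16.
From s16 via λ: add s13.
λ-closure = {s3, s5, s7, s8, s10, s11, s12, s13, s14, s15, s16}, which has 11 states.

11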